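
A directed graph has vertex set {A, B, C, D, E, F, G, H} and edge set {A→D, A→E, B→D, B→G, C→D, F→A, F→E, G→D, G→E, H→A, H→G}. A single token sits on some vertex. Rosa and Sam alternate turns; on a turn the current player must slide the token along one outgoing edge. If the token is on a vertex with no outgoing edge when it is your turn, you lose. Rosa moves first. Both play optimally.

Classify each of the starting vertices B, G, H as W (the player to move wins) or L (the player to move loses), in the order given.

Positions with no move are L. A position that does have a move is losing for the player to move precisely when every available move leads to a winning position for the opponent. Fill in the labels:
Every edge goes from a vertex to one that appears earlier in the order E, D, G, A, F, B, H, C, so processing vertices in that order labels each vertex after all of its successors.
E: no outgoing edge → L
D: no outgoing edge → L
G: can move to D, which is L ⇒ W
A: can move to D, which is L ⇒ W
F: can move to E, which is L ⇒ W
B: can move to D, which is L ⇒ W
H: moves to A(W), G(W); every one is W ⇒ L
C: can move to D, which is L ⇒ W

B: W, G: W, H: L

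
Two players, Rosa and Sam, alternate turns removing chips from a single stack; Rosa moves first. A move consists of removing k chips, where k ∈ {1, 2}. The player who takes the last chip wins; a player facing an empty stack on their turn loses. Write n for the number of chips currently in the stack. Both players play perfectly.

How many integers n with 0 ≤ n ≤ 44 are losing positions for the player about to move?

Build the W/L table. Terminal = L. A non-terminal position is W if it has a move to some L; otherwise it is L.
n=0: no move → L
n=1: can move to 0, which is L ⇒ W
n=2: can move to 0, which is L ⇒ W
n=3: moves to 2(W), 1(W); every one is W ⇒ L
n=4: can move to 3, which is L ⇒ W
n=5: can move to 3, which is L ⇒ W
n=6: moves to 5(W), 4(W); every one is W ⇒ L
n=7: can move to 6, which is L ⇒ W
n=8: can move to 6, which is L ⇒ W
n=9: moves to 8(W), 7(W); every one is W ⇒ L
n=10: can move to 9, which is L ⇒ W
n=11: can move to 9, which is L ⇒ W
n=12: moves to 11(W), 10(W); every one is W ⇒ L
n=13: can move to 12, which is L ⇒ W
n=14: can move to 12, which is L ⇒ W
n=15: moves to 14(W), 13(W); every one is W ⇒ L
n=16: can move to 15, which is L ⇒ W
n=17: can move to 15, which is L ⇒ W
n=18: moves to 17(W), 16(W); every one is W ⇒ L
n=19: can move to 18, which is L ⇒ W
n=20: can move to 18, which is L ⇒ W
n=21: moves to 20(W), 19(W); every one is W ⇒ L
n=22: can move to 21, which is L ⇒ W
n=23: can move to 21, which is L ⇒ W
n=24: moves to 23(W), 22(W); every one is W ⇒ L
n=25: can move to 24, which is L ⇒ W
n=26: can move to 24, which is L ⇒ W
n=27: moves to 26(W), 25(W); every one is W ⇒ L
n=28: can move to 27, which is L ⇒ W
n=29: can move to 27, which is L ⇒ W
n=30: moves to 29(W), 28(W); every one is W ⇒ L
n=31: can move to 30, which is L ⇒ W
n=32: can move to 30, which is L ⇒ W
n=33: moves to 32(W), 31(W); every one is W ⇒ L
n=34: can move to 33, which is L ⇒ W
n=35: can move to 33, which is L ⇒ W
n=36: moves to 35(W), 34(W); every one is W ⇒ L
n=37: can move to 36, which is L ⇒ W
n=38: can move to 36, which is L ⇒ W
n=39: moves to 38(W), 37(W); every one is W ⇒ L
n=40: can move to 39, which is L ⇒ W
n=41: can move to 39, which is L ⇒ W
n=42: moves to 41(W), 40(W); every one is W ⇒ L
n=43: can move to 42, which is L ⇒ W
n=44: can move to 42, which is L ⇒ W
L entries with 0 ≤ n ≤ 44: n = 0, 3, 6, 9, 12, 15, 18, 21, 24, 27, 30, 33, 36, 39, 42; that makes 15.

15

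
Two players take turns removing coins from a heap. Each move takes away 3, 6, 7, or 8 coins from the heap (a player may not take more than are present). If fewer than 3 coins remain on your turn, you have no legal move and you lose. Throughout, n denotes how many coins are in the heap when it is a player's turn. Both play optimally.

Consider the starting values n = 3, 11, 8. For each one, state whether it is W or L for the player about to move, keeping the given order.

3: W, 11: L, 8: W

Label each position W (a win for the player to move) or L (a loss). A position with no legal move is L; any other position is W exactly when some move reaches an L, and L when every move reaches a W.
n=0: no move → L
n=1: no move → L
n=2: no move → L
n=3: W (go to 0, an L position)
n=4: W (go to 1, an L position)
n=5: W (go to 2, an L position)
n=6: W (go to 0, an L position)
n=7: W (go to 1, an L position)
n=8: W (go to 2, an L position)
n=9: W (go to 2, an L position)
n=10: W (go to 2, an L position)
n=11: L (options 8(W), 5(W), 4(W), 3(W) are all W)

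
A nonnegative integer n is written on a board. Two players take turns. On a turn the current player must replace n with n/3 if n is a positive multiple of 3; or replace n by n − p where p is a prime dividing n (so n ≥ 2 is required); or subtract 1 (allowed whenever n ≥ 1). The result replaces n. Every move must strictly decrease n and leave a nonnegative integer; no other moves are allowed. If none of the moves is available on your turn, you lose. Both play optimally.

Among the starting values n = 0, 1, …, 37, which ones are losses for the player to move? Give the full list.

0, 4, 8, 14, 18, 22, 25, 27, 32, 35

Label each position W (a win for the player to move) or L (a loss). A position with no legal move is L; any other position is W exactly when some move reaches an L, and L when every move reaches a W.
n=0: no move → L
n=1: reaches L-position 0 → W
n=2: reaches L-position 0 → W
n=3: reaches L-position 0 → W
n=4: only reaches 2(W), 3(W), all W → L
n=5: reaches L-position 0 → W
n=6: reaches L-position 4 → W
n=7: reaches L-position 0 → W
n=8: only reaches 6(W), 7(W), all W → L
n=9: reaches L-position 8 → W
n=10: reaches L-position 8 → W
n=11: reaches L-position 0 → W
n=12: reaches L-position 4 → W
n=13: reaches L-position 0 → W
n=14: only reaches 7(W), 12(W), 13(W), all W → L
n=15: reaches L-position 14 → W
n=16: reaches L-position 14 → W
n=17: reaches L-position 0 → W
n=18: only reaches 6(W), 15(W), 16(W), 17(W), all W → L
n=19: reaches L-position 0 → W
n=20: reaches L-position 18 → W
n=21: reaches L-position 14 → W
n=22: only reaches 11(W), 20(W), 21(W), all W → L
n=23: reaches L-position 0 → W
n=24: reaches L-position 8 → W
n=25: only reaches 20(W), 24(W), all W → L
n=26: reaches L-position 25 → W
n=27: only reaches 9(W), 24(W), 26(W), all W → L
n=28: reaches L-position 27 → W
n=29: reaches L-position 0 → W
n=30: reaches L-position 25 → W
n=31: reaches L-position 0 → W
n=32: only reaches 30(W), 31(W), all W → L
n=33: reaches L-position 22 → W
n=34: reaches L-position 32 → W
n=35: only reaches 28(W), 30(W), 34(W), all W → L
n=36: reaches L-position 35 → W
n=37: reaches L-position 0 → W
The losing starting values of n are exactly the entries labelled L in this table (10 of them).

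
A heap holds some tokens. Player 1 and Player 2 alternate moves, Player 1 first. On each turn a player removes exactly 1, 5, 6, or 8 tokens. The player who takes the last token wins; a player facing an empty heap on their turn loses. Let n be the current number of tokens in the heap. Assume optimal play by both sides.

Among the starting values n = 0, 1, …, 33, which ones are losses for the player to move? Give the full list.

Positions with no move are L. A position that does have a move is losing for the player to move precisely when every available move leads to a winning position for the opponent. Fill in the labels:
n=0: no move → L
n=1: can move to 0, which is L ⇒ W
n=2: the only move is to 1(W), a W ⇒ L
n=3: can move to 2, which is L ⇒ W
n=4: the only move is to 3(W), a W ⇒ L
n=5: can move to 4, which is L ⇒ W
n=6: can move to 0, which is L ⇒ W
n=7: can move to 2, which is L ⇒ W
n=8: can move to 2, which is L ⇒ W
n=9: can move to 4, which is L ⇒ W
n=10: can move to 4, which is L ⇒ W
n=11: moves to 10(W), 6(W), 5(W), 3(W); every one is W ⇒ L
n=12: can move to 11, which is L ⇒ W
n=13: moves to 12(W), 8(W), 7(W), 5(W); every one is W ⇒ L
n=14: can move to 13, which is L ⇒ W
n=15: moves to 14(W), 10(W), 9(W), 7(W); every one is W ⇒ L
n=16: can move to 15, which is L ⇒ W
n=17: can move to 11, which is L ⇒ W
n=18: can move to 13, which is L ⇒ W
n=19: can move to 13, which is L ⇒ W
n=20: can move to 15, which is L ⇒ W
n=21: can move to 15, which is L ⇒ W
n=22: moves to 21(W), 17(W), 16(W), 14(W); every one is W ⇒ L
n=23: can move to 22, which is L ⇒ W
n=24: moves to 23(W), 19(W), 18(W), 16(W); every one is W ⇒ L
n=25: can move to 24, which is L ⇒ W
n=26: moves to 25(W), 21(W), 20(W), 18(W); every one is W ⇒ L
n=27: can move to 26, which is L ⇒ W
n=28: can move to 22, which is L ⇒ W
n=29: can move to 24, which is L ⇒ W
n=30: can move to 24, which is L ⇒ W
n=31: can move to 26, which is L ⇒ W
n=32: can move to 26, which is L ⇒ W
n=33: moves to 32(W), 28(W), 27(W), 25(W); every one is W ⇒ L
The losing starting values of n are exactly the entries labelled L in this table (10 of them).

0, 2, 4, 11, 13, 15, 22, 24, 26, 33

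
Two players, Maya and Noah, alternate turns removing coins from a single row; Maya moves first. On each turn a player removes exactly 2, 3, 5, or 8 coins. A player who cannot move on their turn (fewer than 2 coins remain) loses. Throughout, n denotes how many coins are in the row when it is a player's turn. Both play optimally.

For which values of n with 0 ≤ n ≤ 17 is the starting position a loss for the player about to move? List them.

0, 1, 7, 11, 17

Label each position W (a win for the player to move) or L (a loss). A position with no legal move is L; any other position is W exactly when some move reaches an L, and L when every move reaches a W.
n=0: no move → L
n=1: no move → L
n=2: can move to 0, which is L ⇒ W
n=3: can move to 1, which is L ⇒ W
n=4: can move to 1, which is L ⇒ W
n=5: can move to 0, which is L ⇒ W
n=6: can move to 1, which is L ⇒ W
n=7: moves to 5(W), 4(W), 2(W); every one is W ⇒ L
n=8: can move to 0, which is L ⇒ W
n=9: can move to 7, which is L ⇒ W
n=10: can move to 7, which is L ⇒ W
n=11: moves to 9(W), 8(W), 6(W), 3(W); every one is W ⇒ L
n=12: can move to 7, which is L ⇒ W
n=13: can move to 11, which is L ⇒ W
n=14: can move to 11, which is L ⇒ W
n=15: can move to 7, which is L ⇒ W
n=16: can move to 11, which is L ⇒ W
n=17: moves to 15(W), 14(W), 12(W), 9(W); every one is W ⇒ L
Reading off the rows marked L gives the requested list; there are 5 such values of n.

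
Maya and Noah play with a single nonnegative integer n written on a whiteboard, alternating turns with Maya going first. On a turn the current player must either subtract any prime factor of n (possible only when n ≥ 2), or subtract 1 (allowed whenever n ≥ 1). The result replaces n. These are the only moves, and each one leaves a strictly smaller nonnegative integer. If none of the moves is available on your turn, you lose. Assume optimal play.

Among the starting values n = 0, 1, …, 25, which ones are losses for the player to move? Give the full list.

0, 4, 8, 12, 16, 20, 24

Work bottom-up. With no move the player to move loses. Otherwise the position is W if at least one move leads to an L position for the opponent, and L if every move leads to a W.
n=0: no move → L
n=1: W (go to 0, an L position)
n=2: W (go to 0, an L position)
n=3: W (go to 0, an L position)
n=4: L (options 2(W), 3(W) are all W)
n=5: W (go to 0, an L position)
n=6: W (go to 4, an L position)
n=7: W (go to 0, an L position)
n=8: L (options 6(W), 7(W) are all W)
n=9: W (go to 8, an L position)
n=10: W (go to 8, an L position)
n=11: W (go to 0, an L position)
n=12: L (options 9(W), 10(W), 11(W) are all W)
n=13: W (go to 0, an L position)
n=14: W (go to 12, an L position)
n=15: W (go to 12, an L position)
n=16: L (options 14(W), 15(W) are all W)
n=17: W (go to 0, an L position)
n=18: W (go to 16, an L position)
n=19: W (go to 0, an L position)
n=20: L (options 15(W), 18(W), 19(W) are all W)
n=21: W (go to 20, an L position)
n=22: W (go to 20, an L position)
n=23: W (go to 0, an L position)
n=24: L (options 21(W), 22(W), 23(W) are all W)
n=25: W (go to 20, an L position)
The losing starting values of n are exactly the entries labelled L in this table (7 of them).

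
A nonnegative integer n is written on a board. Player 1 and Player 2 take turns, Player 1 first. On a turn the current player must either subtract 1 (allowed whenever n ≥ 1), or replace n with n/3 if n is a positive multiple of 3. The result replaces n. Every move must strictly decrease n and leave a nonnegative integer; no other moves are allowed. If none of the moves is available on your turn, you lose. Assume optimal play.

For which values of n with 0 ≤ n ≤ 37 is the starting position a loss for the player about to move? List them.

Positions with no move are L. A position that does have a move is losing for the player to move precisely when every available move leads to a winning position for the opponent. Fill in the labels:
n=0: no move → L
n=1: →0(L), so W
n=2: →1(W) only, which is W, so L
n=3: →2(L), so W
n=4: →3(W) only, which is W, so L
n=5: →4(L), so W
n=6: →2(L), so W
n=7: →6(W) only, which is W, so L
n=8: →7(L), so W
n=9: →3(W), 8(W) — all W, so L
n=10: →9(L), so W
n=11: →10(W) only, which is W, so L
n=12: →4(L), so W
n=13: →12(W) only, which is W, so L
n=14: →13(L), so W
n=15: →5(W), 14(W) — all W, so L
n=16: →15(L), so W
n=17: →16(W) only, which is W, so L
n=18: →17(L), so W
n=19: →18(W) only, which is W, so L
n=20: →19(L), so W
n=21: →7(L), so W
n=22: →21(W) only, which is W, so L
n=23: →22(L), so W
n=24: →8(W), 23(W) — all W, so L
n=25: →24(L), so W
n=26: →25(W) only, which is W, so L
n=27: →9(L), so W
n=28: →27(W) only, which is W, so L
n=29: →28(L), so W
n=30: →10(W), 29(W) — all W, so L
n=31: →30(L), so W
n=32: →31(W) only, which is W, so L
n=33: →11(L), so W
n=34: →33(W) only, which is W, so L
n=35: →34(L), so W
n=36: →12(W), 35(W) — all W, so L
n=37: →36(L), so W
The losing starting values of n are exactly the entries labelled L in this table (18 of them).

0, 2, 4, 7, 9, 11, 13, 15, 17, 19, 22, 24, 26, 28, 30, 32, 34, 36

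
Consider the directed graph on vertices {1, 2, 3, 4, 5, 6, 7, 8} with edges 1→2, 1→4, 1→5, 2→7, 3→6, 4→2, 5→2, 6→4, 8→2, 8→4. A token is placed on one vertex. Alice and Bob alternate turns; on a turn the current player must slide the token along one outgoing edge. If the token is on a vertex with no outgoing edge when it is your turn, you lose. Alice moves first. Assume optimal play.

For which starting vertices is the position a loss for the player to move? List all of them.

Compute win/loss labels from the base case upward. A position with no move is L. Any other position is W if it can reach an L in one move, else L.
Every edge goes from a vertex to one that appears earlier in the order 7, 2, 5, 4, 1, 8, 6, 3, so processing vertices in that order labels each vertex after all of its successors.
7: no outgoing edge → L
2: W (go to 7, an L position)
5: L (sole option 2(W) is W)
4: L (sole option 2(W) is W)
1: W (go to 4, an L position)
8: W (go to 4, an L position)
6: W (go to 4, an L position)
3: L (sole option 6(W) is W)
The losing starting vertices are exactly the entries labelled L in this table (4 of them).

3, 4, 5, 7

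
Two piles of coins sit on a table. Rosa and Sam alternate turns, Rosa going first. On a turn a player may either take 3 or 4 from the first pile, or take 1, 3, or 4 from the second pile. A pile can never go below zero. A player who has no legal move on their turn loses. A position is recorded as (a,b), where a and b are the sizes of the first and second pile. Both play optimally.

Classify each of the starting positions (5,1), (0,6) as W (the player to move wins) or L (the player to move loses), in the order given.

(5,1): L, (0,6): W

Label each position W (a win for the player to move) or L (a loss). A position with no legal move is L; any other position is W exactly when some move reaches an L, and L when every move reaches a W.
No move ever increases a pile, so every position that can arise here has a ≤ 5 and b ≤ 6; it is enough to label the cells with 0 ≤ a ≤ 5 and 0 ≤ b ≤ 6.
Every move lowers a or b (never raises either), so fill the grid row by row in increasing a, and left to right within a row: each cell's successors are then already labelled.
      b=0  b=1  b=2  b=3  b=4  b=5  b=6
a=0:    L    W    L    W    W    W    W
a=1:    L    W    L    W    W    W    W
a=2:    L    W    L    W    W    W    W
a=3:    W    L    W    L    W    W    W
a=4:    W    L    W    L    W    W    W
a=5:    W    L    W    L    W    W    W
Cells with no legal move (terminal, hence L): (0,0), (1,0), (2,0).
The remaining L cells, each justified by listing all of its moves:
(0,2): the only move is to (0,1)(W), a W ⇒ L
(1,2): the only move is to (1,1)(W), a W ⇒ L
(2,2): the only move is to (2,1)(W), a W ⇒ L
(3,1): moves to (0,1)(W), (3,0)(W); every one is W ⇒ L
(3,3): moves to (0,3)(W), (3,2)(W), (3,0)(W); every one is W ⇒ L
(4,1): moves to (1,1)(W), (0,1)(W), (4,0)(W); every one is W ⇒ L
(4,3): moves to (1,3)(W), (0,3)(W), (4,2)(W), (4,0)(W); every one is W ⇒ L
(5,1): moves to (2,1)(W), (1,1)(W), (5,0)(W); every one is W ⇒ L
(5,3): moves to (2,3)(W), (1,3)(W), (5,2)(W), (5,0)(W); every one is W ⇒ L
Every other cell has at least one move into one of the L cells above, so it is W.
(5,1): one of the L cells justified above, so L
(0,6): the move to (0,2) reaches an L cell, so W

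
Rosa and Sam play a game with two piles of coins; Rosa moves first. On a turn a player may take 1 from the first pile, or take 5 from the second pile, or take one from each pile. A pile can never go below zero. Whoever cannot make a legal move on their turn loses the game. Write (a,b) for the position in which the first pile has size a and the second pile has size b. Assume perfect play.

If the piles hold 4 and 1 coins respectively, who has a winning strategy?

Sam wins.

Build the W/L table. Terminal = L. A non-terminal position is W if it has a move to some L; otherwise it is L.
No move ever increases a pile, so every position that can arise here has a ≤ 4 and b ≤ 1; it is enough to label the cells with 0 ≤ a ≤ 4 and 0 ≤ b ≤ 1.
Every move lowers a or b (never raises either), so fill the grid row by row in increasing a, and left to right within a row: each cell's successors are then already labelled.
      b=0  b=1
a=0:    L    L
a=1:    W    W
a=2:    L    L
a=3:    W    W
a=4:    L    L
Cells with no legal move (terminal, hence L): (0,0), (0,1).
The remaining L cells, each justified by listing all of its moves:
(2,0): the only move is to (1,0)(W), a W ⇒ L
(2,1): moves to (1,1)(W), (1,0)(W); every one is W ⇒ L
(4,0): the only move is to (3,0)(W), a W ⇒ L
(4,1): moves to (3,1)(W), (3,0)(W); every one is W ⇒ L
Every other cell has at least one move into one of the L cells above, so it is W.
Every move from (4,1) reaches a W position, so the mover loses.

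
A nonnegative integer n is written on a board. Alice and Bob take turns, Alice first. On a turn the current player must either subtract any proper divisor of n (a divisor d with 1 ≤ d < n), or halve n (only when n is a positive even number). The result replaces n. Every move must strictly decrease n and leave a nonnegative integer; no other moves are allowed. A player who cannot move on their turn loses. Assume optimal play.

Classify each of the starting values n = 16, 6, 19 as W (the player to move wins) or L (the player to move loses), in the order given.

16: W, 6: W, 19: L

Compute win/loss labels from the base case upward. A position with no move is L. Any other position is W if it can reach an L in one move, else L.
n=0: no move → L
n=1: no move → L
n=2: can move to 1, which is L ⇒ W
n=3: the only move is to 2(W), a W ⇒ L
n=4: can move to 3, which is L ⇒ W
n=5: the only move is to 4(W), a W ⇒ L
n=6: can move to 3, which is L ⇒ W
n=7: the only move is to 6(W), a W ⇒ L
n=8: can move to 7, which is L ⇒ W
n=9: moves to 6(W), 8(W); every one is W ⇒ L
n=10: can move to 5, which is L ⇒ W
n=11: the only move is to 10(W), a W ⇒ L
n=12: can move to 9, which is L ⇒ W
n=13: the only move is to 12(W), a W ⇒ L
n=14: can move to 7, which is L ⇒ W
n=15: moves to 10(W), 12(W), 14(W); every one is W ⇒ L
n=16: can move to 15, which is L ⇒ W
n=17: the only move is to 16(W), a W ⇒ L
n=18: can move to 9, which is L ⇒ W
n=19: the only move is to 18(W), a W ⇒ L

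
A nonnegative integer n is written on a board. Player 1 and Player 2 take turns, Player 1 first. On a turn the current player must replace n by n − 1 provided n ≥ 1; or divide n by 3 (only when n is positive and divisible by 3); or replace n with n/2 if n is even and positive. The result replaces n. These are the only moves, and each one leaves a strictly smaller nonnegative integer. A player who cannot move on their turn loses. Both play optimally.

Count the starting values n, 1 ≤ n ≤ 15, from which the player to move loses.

Work bottom-up. With no move the player to move loses. Otherwise the position is W if at least one move leads to an L position for the opponent, and L if every move leads to a W.
n=0: no move → L
n=1: reaches L-position 0 → W
n=2: only reaches 1(W), which is W → L
n=3: reaches L-position 2 → W
n=4: reaches L-position 2 → W
n=5: only reaches 4(W), which is W → L
n=6: reaches L-position 2 → W
n=7: only reaches 6(W), which is W → L
n=8: reaches L-position 7 → W
n=9: only reaches 3(W), 8(W), all W → L
n=10: reaches L-position 5 → W
n=11: only reaches 10(W), which is W → L
n=12: reaches L-position 11 → W
n=13: only reaches 12(W), which is W → L
n=14: reaches L-position 7 → W
n=15: reaches L-position 5 → W
L entries with 1 ≤ n ≤ 15 (n=0 is outside the asked range and is not counted): n = 2, 5, 7, 9, 11, 13; that makes 6.

6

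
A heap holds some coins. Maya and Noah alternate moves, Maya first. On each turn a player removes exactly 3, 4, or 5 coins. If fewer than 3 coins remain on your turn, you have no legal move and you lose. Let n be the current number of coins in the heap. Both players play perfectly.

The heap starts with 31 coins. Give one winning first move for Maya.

Remove 5, leaving 26.

Compute win/loss labels from the base case upward. A position with no move is L. Any other position is W if it can reach an L in one move, else L.
n=0: no move → L
n=1: no move → L
n=2: no move → L
n=3: can move to 0, which is L ⇒ W
n=4: can move to 1, which is L ⇒ W
n=5: can move to 2, which is L ⇒ W
n=6: can move to 2, which is L ⇒ W
n=7: can move to 2, which is L ⇒ W
n=8: moves to 5(W), 4(W), 3(W); every one is W ⇒ L
n=9: moves to 6(W), 5(W), 4(W); every one is W ⇒ L
n=10: moves to 7(W), 6(W), 5(W); every one is W ⇒ L
n=11: can move to 8, which is L ⇒ W
n=12: can move to 9, which is L ⇒ W
n=13: can move to 10, which is L ⇒ W
n=14: can move to 10, which is L ⇒ W
n=15: can move to 10, which is L ⇒ W
n=16: moves to 13(W), 12(W), 11(W); every one is W ⇒ L
n=17: moves to 14(W), 13(W), 12(W); every one is W ⇒ L
n=18: moves to 15(W), 14(W), 13(W); every one is W ⇒ L
n=19: can move to 16, which is L ⇒ W
n=20: can move to 17, which is L ⇒ W
n=21: can move to 18, which is L ⇒ W
n=22: can move to 18, which is L ⇒ W
n=23: can move to 18, which is L ⇒ W
n=24: moves to 21(W), 20(W), 19(W); every one is W ⇒ L
n=25: moves to 22(W), 21(W), 20(W); every one is W ⇒ L
n=26: moves to 23(W), 22(W), 21(W); every one is W ⇒ L
n=27: can move to 24, which is L ⇒ W
n=28: can move to 25, which is L ⇒ W
n=29: can move to 26, which is L ⇒ W
n=30: can move to 26, which is L ⇒ W
n=31: can move to 26, which is L ⇒ W
From 31, the L positions reachable in one move are: 26.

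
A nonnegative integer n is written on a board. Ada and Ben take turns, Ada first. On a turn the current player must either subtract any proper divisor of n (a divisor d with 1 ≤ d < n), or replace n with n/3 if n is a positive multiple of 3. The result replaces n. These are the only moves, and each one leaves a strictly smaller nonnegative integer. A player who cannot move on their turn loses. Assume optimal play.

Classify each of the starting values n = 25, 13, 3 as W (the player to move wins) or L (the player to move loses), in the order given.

25: L, 13: L, 3: W

Classify positions by backward induction: terminal positions (no move available) are L. From any other position, the mover wins iff some move reaches an L.
n=0: no move → L
n=1: no move → L
n=2: can move to 1, which is L ⇒ W
n=3: can move to 1, which is L ⇒ W
n=4: moves to 2(W), 3(W); every one is W ⇒ L
n=5: can move to 4, which is L ⇒ W
n=6: can move to 4, which is L ⇒ W
n=7: the only move is to 6(W), a W ⇒ L
n=8: can move to 4, which is L ⇒ W
n=9: moves to 3(W), 6(W), 8(W); every one is W ⇒ L
n=10: can move to 9, which is L ⇒ W
n=11: the only move is to 10(W), a W ⇒ L
n=12: can move to 4, which is L ⇒ W
n=13: the only move is to 12(W), a W ⇒ L
n=14: can move to 7, which is L ⇒ W
n=15: moves to 5(W), 10(W), 12(W), 14(W); every one is W ⇒ L
n=16: can move to 15, which is L ⇒ W
n=17: the only move is to 16(W), a W ⇒ L
n=18: can move to 9, which is L ⇒ W
n=19: the only move is to 18(W), a W ⇒ L
n=20: can move to 15, which is L ⇒ W
n=21: can move to 7, which is L ⇒ W
n=22: can move to 11, which is L ⇒ W
n=23: the only move is to 22(W), a W ⇒ L
n=24: can move to 23, which is L ⇒ W
n=25: moves to 20(W), 24(W); every one is W ⇒ L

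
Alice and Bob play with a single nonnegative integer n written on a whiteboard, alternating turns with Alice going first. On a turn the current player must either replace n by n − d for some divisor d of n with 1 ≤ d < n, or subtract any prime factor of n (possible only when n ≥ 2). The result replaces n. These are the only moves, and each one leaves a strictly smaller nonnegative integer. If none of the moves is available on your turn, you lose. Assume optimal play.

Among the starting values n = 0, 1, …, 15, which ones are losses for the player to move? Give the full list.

0, 1, 4, 9, 14

Label each position W (a win for the player to move) or L (a loss). A position with no legal move is L; any other position is W exactly when some move reaches an L, and L when every move reaches a W.
n=0: no move → L
n=1: no move → L
n=2: reaches L-position 0 → W
n=3: reaches L-position 0 → W
n=4: only reaches 2(W), 3(W), all W → L
n=5: reaches L-position 0 → W
n=6: reaches L-position 4 → W
n=7: reaches L-position 0 → W
n=8: reaches L-position 4 → W
n=9: only reaches 6(W), 8(W), all W → L
n=10: reaches L-position 9 → W
n=11: reaches L-position 0 → W
n=12: reaches L-position 9 → W
n=13: reaches L-position 0 → W
n=14: only reaches 7(W), 12(W), 13(W), all W → L
n=15: reaches L-position 14 → W
Reading off the rows marked L gives the requested list; there are 5 such values of n.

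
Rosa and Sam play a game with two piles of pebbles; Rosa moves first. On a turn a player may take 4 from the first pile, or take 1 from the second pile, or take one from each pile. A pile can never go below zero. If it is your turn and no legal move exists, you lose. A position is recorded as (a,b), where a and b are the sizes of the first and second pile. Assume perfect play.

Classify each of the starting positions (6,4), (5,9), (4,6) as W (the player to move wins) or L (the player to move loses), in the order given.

(6,4): W, (5,9): L, (4,6): W

Work bottom-up. With no move the player to move loses. Otherwise the position is W if at least one move leads to an L position for the opponent, and L if every move leads to a W.
No move ever increases a pile, so every position that can arise here has a ≤ 6 and b ≤ 9; it is enough to label the cells with 0 ≤ a ≤ 6 and 0 ≤ b ≤ 9.
Every move lowers a or b (never raises either), so fill the grid row by row in increasing a, and left to right within a row: each cell's successors are then already labelled.
      b=0  b=1  b=2  b=3  b=4  b=5  b=6  b=7  b=8  b=9
a=0:    L    W    L    W    L    W    L    W    L    W
a=1:    L    W    L    W    L    W    L    W    L    W
a=2:    L    W    L    W    L    W    L    W    L    W
a=3:    L    W    L    W    L    W    L    W    L    W
a=4:    W    W    W    W    W    W    W    W    W    W
a=5:    W    L    W    L    W    L    W    L    W    L
a=6:    W    L    W    L    W    L    W    L    W    L
Cells with no legal move (terminal, hence L): (0,0), (1,0), (2,0), (3,0).
The remaining L cells, each justified by listing all of its moves:
(0,2): only reaches (0,1)(W), which is W → L
(0,4): only reaches (0,3)(W), which is W → L
(0,6): only reaches (0,5)(W), which is W → L
(0,8): only reaches (0,7)(W), which is W → L
(1,2): only reaches (1,1)(W), (0,1)(W), all W → L
(1,4): only reaches (1,3)(W), (0,3)(W), all W → L
(1,6): only reaches (1,5)(W), (0,5)(W), all W → L
(1,8): only reaches (1,7)(W), (0,7)(W), all W → L
(2,2): only reaches (2,1)(W), (1,1)(W), all W → L
(2,4): only reaches (2,3)(W), (1,3)(W), all W → L
(2,6): only reaches (2,5)(W), (1,5)(W), all W → L
(2,8): only reaches (2,7)(W), (1,7)(W), all W → L
(3,2): only reaches (3,1)(W), (2,1)(W), all W → L
(3,4): only reaches (3,3)(W), (2,3)(W), all W → L
(3,6): only reaches (3,5)(W), (2,5)(W), all W → L
(3,8): only reaches (3,7)(W), (2,7)(W), all W → L
(5,1): only reaches (1,1)(W), (5,0)(W), (4,0)(W), all W → L
(5,3): only reaches (1,3)(W), (5,2)(W), (4,2)(W), all W → L
(5,5): only reaches (1,5)(W), (5,4)(W), (4,4)(W), all W → L
(5,7): only reaches (1,7)(W), (5,6)(W), (4,6)(W), all W → L
(5,9): only reaches (1,9)(W), (5,8)(W), (4,8)(W), all W → L
(6,1): only reaches (2,1)(W), (6,0)(W), (5,0)(W), all W → L
(6,3): only reaches (2,3)(W), (6,2)(W), (5,2)(W), all W → L
(6,5): only reaches (2,5)(W), (6,4)(W), (5,4)(W), all W → L
(6,7): only reaches (2,7)(W), (6,6)(W), (5,6)(W), all W → L
(6,9): only reaches (2,9)(W), (6,8)(W), (5,8)(W), all W → L
Every other cell has at least one move into one of the L cells above, so it is W.
(6,4): the move to (2,4) reaches an L cell, so W
(5,9): one of the L cells justified above, so L
(4,6): the move to (0,6) reaches an L cell, so W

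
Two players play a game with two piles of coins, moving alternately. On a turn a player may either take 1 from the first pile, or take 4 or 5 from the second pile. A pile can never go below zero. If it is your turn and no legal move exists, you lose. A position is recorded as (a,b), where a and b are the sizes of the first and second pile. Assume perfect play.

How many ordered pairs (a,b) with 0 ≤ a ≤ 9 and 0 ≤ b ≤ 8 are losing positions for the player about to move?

40

Use the standard recursion: the mover loses at a terminal position; elsewhere, the mover wins exactly when some move hands the opponent an L position.
Every move lowers a or b (never raises either), so fill the grid row by row in increasing a, and left to right within a row: each cell's successors are then already labelled.
      b=0  b=1  b=2  b=3  b=4  b=5  b=6  b=7  b=8
a=0:    L    L    L    L    W    W    W    W    W
a=1:    W    W    W    W    L    L    L    L    W
a=2:    L    L    L    L    W    W    W    W    W
a=3:    W    W    W    W    L    L    L    L    W
a=4:    L    L    L    L    W    W    W    W    W
a=5:    W    W    W    W    L    L    L    L    W
a=6:    L    L    L    L    W    W    W    W    W
a=7:    W    W    W    W    L    L    L    L    W
a=8:    L    L    L    L    W    W    W    W    W
a=9:    W    W    W    W    L    L    L    L    W
Cells with no legal move (terminal, hence L): (0,0), (0,1), (0,2), (0,3).
The remaining L cells, each justified by listing all of its moves:
(1,4): →(0,4)(W), (1,0)(W) — all W, so L
(1,5): →(0,5)(W), (1,1)(W), (1,0)(W) — all W, so L
(1,6): →(0,6)(W), (1,2)(W), (1,1)(W) — all W, so L
(1,7): →(0,7)(W), (1,3)(W), (1,2)(W) — all W, so L
(2,0): →(1,0)(W) only, which is W, so L
(2,1): →(1,1)(W) only, which is W, so L
(2,2): →(1,2)(W) only, which is W, so L
(2,3): →(1,3)(W) only, which is W, so L
(3,4): →(2,4)(W), (3,0)(W) — all W, so L
(3,5): →(2,5)(W), (3,1)(W), (3,0)(W) — all W, so L
(3,6): →(2,6)(W), (3,2)(W), (3,1)(W) — all W, so L
(3,7): →(2,7)(W), (3,3)(W), (3,2)(W) — all W, so L
(4,0): →(3,0)(W) only, which is W, so L
(4,1): →(3,1)(W) only, which is W, so L
(4,2): →(3,2)(W) only, which is W, so L
(4,3): →(3,3)(W) only, which is W, so L
(5,4): →(4,4)(W), (5,0)(W) — all W, so L
(5,5): →(4,5)(W), (5,1)(W), (5,0)(W) — all W, so L
(5,6): →(4,6)(W), (5,2)(W), (5,1)(W) — all W, so L
(5,7): →(4,7)(W), (5,3)(W), (5,2)(W) — all W, so L
(6,0): →(5,0)(W) only, which is W, so L
(6,1): →(5,1)(W) only, which is W, so L
(6,2): →(5,2)(W) only, which is W, so L
(6,3): →(5,3)(W) only, which is W, so L
(7,4): →(6,4)(W), (7,0)(W) — all W, so L
(7,5): →(6,5)(W), (7,1)(W), (7,0)(W) — all W, so L
(7,6): →(6,6)(W), (7,2)(W), (7,1)(W) — all W, so L
(7,7): →(6,7)(W), (7,3)(W), (7,2)(W) — all W, so L
(8,0): →(7,0)(W) only, which is W, so L
(8,1): →(7,1)(W) only, which is W, so L
(8,2): →(7,2)(W) only, which is W, so L
(8,3): →(7,3)(W) only, which is W, so L
(9,4): →(8,4)(W), (9,0)(W) — all W, so L
(9,5): →(8,5)(W), (9,1)(W), (9,0)(W) — all W, so L
(9,6): →(8,6)(W), (9,2)(W), (9,1)(W) — all W, so L
(9,7): →(8,7)(W), (9,3)(W), (9,2)(W) — all W, so L
Every other cell has at least one move into one of the L cells above, so it is W.
L cells per row: a=0: 4, a=1: 4, a=2: 4, a=3: 4, a=4: 4, a=5: 4, a=6: 4, a=7: 4, a=8: 4, a=9: 4; total 40.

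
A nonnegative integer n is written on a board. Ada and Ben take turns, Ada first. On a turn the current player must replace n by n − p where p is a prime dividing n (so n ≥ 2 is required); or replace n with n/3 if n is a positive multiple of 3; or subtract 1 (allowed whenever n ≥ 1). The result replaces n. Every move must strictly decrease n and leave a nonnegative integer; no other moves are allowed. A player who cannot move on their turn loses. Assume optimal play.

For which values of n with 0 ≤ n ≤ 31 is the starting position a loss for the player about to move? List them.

Use the standard recursion: the mover loses at a terminal position; elsewhere, the mover wins exactly when some move hands the opponent an L position.
n=0: no move → L
n=1: →0(L), so W
n=2: →0(L), so W
n=3: →0(L), so W
n=4: →2(W), 3(W) — all W, so L
n=5: →0(L), so W
n=6: →4(L), so W
n=7: →0(L), so W
n=8: →6(W), 7(W) — all W, so L
n=9: →8(L), so W
n=10: →8(L), so W
n=11: →0(L), so W
n=12: →4(L), so W
n=13: →0(L), so W
n=14: →7(W), 12(W), 13(W) — all W, so L
n=15: →14(L), so W
n=16: →14(L), so W
n=17: →0(L), so W
n=18: →6(W), 15(W), 16(W), 17(W) — all W, so L
n=19: →0(L), so W
n=20: →18(L), so W
n=21: →14(L), so W
n=22: →11(W), 20(W), 21(W) — all W, so L
n=23: →0(L), so W
n=24: →8(L), so W
n=25: →20(W), 24(W) — all W, so L
n=26: →25(L), so W
n=27: →9(W), 24(W), 26(W) — all W, so L
n=28: →27(L), so W
n=29: →0(L), so W
n=30: →25(L), so W
n=31: →0(L), so W
The losing starting values of n are exactly the entries labelled L in this table (8 of them).

0, 4, 8, 14, 18, 22, 25, 27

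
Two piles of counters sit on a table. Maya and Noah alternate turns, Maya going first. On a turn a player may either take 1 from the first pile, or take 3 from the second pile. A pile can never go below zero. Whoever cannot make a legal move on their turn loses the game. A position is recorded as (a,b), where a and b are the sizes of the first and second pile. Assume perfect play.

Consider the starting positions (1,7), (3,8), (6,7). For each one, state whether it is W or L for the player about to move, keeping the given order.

Build the W/L table. Terminal = L. A non-terminal position is W if it has a move to some L; otherwise it is L.
No move ever increases a pile, so every position that can arise here has a ≤ 6 and b ≤ 8; it is enough to label the cells with 0 ≤ a ≤ 6 and 0 ≤ b ≤ 8.
Every move lowers a or b (never raises either), so fill the grid row by row in increasing a, and left to right within a row: each cell's successors are then already labelled.
      b=0  b=1  b=2  b=3  b=4  b=5  b=6  b=7  b=8
a=0:    L    L    L    W    W    W    L    L    L
a=1:    W    W    W    L    L    L    W    W    W
a=2:    L    L    L    W    W    W    L    L    L
a=3:    W    W    W    L    L    L    W    W    W
a=4:    L    L    L    W    W    W    L    L    L
a=5:    W    W    W    L    L    L    W    W    W
a=6:    L    L    L    W    W    W    L    L    L
Cells with no legal move (terminal, hence L): (0,0), (0,1), (0,2).
The remaining L cells, each justified by listing all of its moves:
(0,6): →(0,3)(W) only, which is W, so L
(0,7): →(0,4)(W) only, which is W, so L
(0,8): →(0,5)(W) only, which is W, so L
(1,3): →(0,3)(W), (1,0)(W) — all W, so L
(1,4): →(0,4)(W), (1,1)(W) — all W, so L
(1,5): →(0,5)(W), (1,2)(W) — all W, so L
(2,0): →(1,0)(W) only, which is W, so L
(2,1): →(1,1)(W) only, which is W, so L
(2,2): →(1,2)(W) only, which is W, so L
(2,6): →(1,6)(W), (2,3)(W) — all W, so L
(2,7): →(1,7)(W), (2,4)(W) — all W, so L
(2,8): →(1,8)(W), (2,5)(W) — all W, so L
(3,3): →(2,3)(W), (3,0)(W) — all W, so L
(3,4): →(2,4)(W), (3,1)(W) — all W, so L
(3,5): →(2,5)(W), (3,2)(W) — all W, so L
(4,0): →(3,0)(W) only, which is W, so L
(4,1): →(3,1)(W) only, which is W, so L
(4,2): →(3,2)(W) only, which is W, so L
(4,6): →(3,6)(W), (4,3)(W) — all W, so L
(4,7): →(3,7)(W), (4,4)(W) — all W, so L
(4,8): →(3,8)(W), (4,5)(W) — all W, so L
(5,3): →(4,3)(W), (5,0)(W) — all W, so L
(5,4): →(4,4)(W), (5,1)(W) — all W, so L
(5,5): →(4,5)(W), (5,2)(W) — all W, so L
(6,0): →(5,0)(W) only, which is W, so L
(6,1): →(5,1)(W) only, which is W, so L
(6,2): →(5,2)(W) only, which is W, so L
(6,6): →(5,6)(W), (6,3)(W) — all W, so L
(6,7): →(5,7)(W), (6,4)(W) — all W, so L
(6,8): →(5,8)(W), (6,5)(W) — all W, so L
Every other cell has at least one move into one of the L cells above, so it is W.
(1,7): the move to (0,7) reaches an L cell, so W
(3,8): the move to (2,8) reaches an L cell, so W
(6,7): one of the L cells justified above, so L

(1,7): W, (3,8): W, (6,7): L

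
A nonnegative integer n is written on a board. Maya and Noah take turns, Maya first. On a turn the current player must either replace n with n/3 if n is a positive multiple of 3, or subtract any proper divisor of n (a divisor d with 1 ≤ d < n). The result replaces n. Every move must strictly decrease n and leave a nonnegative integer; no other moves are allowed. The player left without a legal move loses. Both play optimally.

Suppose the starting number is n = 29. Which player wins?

Maya wins.

Use the standard recursion: the mover loses at a terminal position; elsewhere, the mover wins exactly when some move hands the opponent an L position.
n=0: no move → L
n=1: no move → L
n=2: reaches L-position 1 → W
n=3: reaches L-position 1 → W
n=4: only reaches 2(W), 3(W), all W → L
n=5: reaches L-position 4 → W
n=6: reaches L-position 4 → W
n=7: only reaches 6(W), which is W → L
n=8: reaches L-position 4 → W
n=9: only reaches 3(W), 6(W), 8(W), all W → L
n=10: reaches L-position 9 → W
n=11: only reaches 10(W), which is W → L
n=12: reaches L-position 4 → W
n=13: only reaches 12(W), which is W → L
n=14: reaches L-position 7 → W
n=15: only reaches 5(W), 10(W), 12(W), 14(W), all W → L
n=16: reaches L-position 15 → W
n=17: only reaches 16(W), which is W → L
n=18: reaches L-position 9 → W
n=19: only reaches 18(W), which is W → L
n=20: reaches L-position 15 → W
n=21: reaches L-position 7 → W
n=22: reaches L-position 11 → W
n=23: only reaches 22(W), which is W → L
n=24: reaches L-position 23 → W
n=25: only reaches 20(W), 24(W), all W → L
n=26: reaches L-position 13 → W
n=27: reaches L-position 9 → W
n=28: only reaches 14(W), 21(W), 24(W), 26(W), 27(W), all W → L
n=29: reaches L-position 28 → W
From 29 Maya can move to 28, reaching an L position.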